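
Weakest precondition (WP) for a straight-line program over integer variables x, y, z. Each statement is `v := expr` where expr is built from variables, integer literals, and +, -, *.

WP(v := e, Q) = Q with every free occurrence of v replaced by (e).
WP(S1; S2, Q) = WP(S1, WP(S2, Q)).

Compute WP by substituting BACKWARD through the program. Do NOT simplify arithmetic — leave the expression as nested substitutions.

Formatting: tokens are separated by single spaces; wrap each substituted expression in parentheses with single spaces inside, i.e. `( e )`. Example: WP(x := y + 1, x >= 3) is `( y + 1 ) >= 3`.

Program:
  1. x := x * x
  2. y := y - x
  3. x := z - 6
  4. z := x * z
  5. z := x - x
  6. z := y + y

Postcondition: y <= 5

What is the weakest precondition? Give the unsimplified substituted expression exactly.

Answer: ( y - ( x * x ) ) <= 5

Derivation:
post: y <= 5
stmt 6: z := y + y  -- replace 0 occurrence(s) of z with (y + y)
  => y <= 5
stmt 5: z := x - x  -- replace 0 occurrence(s) of z with (x - x)
  => y <= 5
stmt 4: z := x * z  -- replace 0 occurrence(s) of z with (x * z)
  => y <= 5
stmt 3: x := z - 6  -- replace 0 occurrence(s) of x with (z - 6)
  => y <= 5
stmt 2: y := y - x  -- replace 1 occurrence(s) of y with (y - x)
  => ( y - x ) <= 5
stmt 1: x := x * x  -- replace 1 occurrence(s) of x with (x * x)
  => ( y - ( x * x ) ) <= 5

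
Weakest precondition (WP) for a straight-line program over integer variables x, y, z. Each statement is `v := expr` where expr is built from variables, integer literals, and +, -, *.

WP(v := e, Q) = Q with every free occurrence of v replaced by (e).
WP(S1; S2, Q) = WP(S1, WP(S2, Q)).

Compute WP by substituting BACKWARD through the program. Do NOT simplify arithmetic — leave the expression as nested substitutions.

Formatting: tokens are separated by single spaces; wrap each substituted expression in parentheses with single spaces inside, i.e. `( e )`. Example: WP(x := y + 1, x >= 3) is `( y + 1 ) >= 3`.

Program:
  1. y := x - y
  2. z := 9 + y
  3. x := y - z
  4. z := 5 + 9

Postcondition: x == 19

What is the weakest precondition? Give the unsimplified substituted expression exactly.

Answer: ( ( x - y ) - ( 9 + ( x - y ) ) ) == 19

Derivation:
post: x == 19
stmt 4: z := 5 + 9  -- replace 0 occurrence(s) of z with (5 + 9)
  => x == 19
stmt 3: x := y - z  -- replace 1 occurrence(s) of x with (y - z)
  => ( y - z ) == 19
stmt 2: z := 9 + y  -- replace 1 occurrence(s) of z with (9 + y)
  => ( y - ( 9 + y ) ) == 19
stmt 1: y := x - y  -- replace 2 occurrence(s) of y with (x - y)
  => ( ( x - y ) - ( 9 + ( x - y ) ) ) == 19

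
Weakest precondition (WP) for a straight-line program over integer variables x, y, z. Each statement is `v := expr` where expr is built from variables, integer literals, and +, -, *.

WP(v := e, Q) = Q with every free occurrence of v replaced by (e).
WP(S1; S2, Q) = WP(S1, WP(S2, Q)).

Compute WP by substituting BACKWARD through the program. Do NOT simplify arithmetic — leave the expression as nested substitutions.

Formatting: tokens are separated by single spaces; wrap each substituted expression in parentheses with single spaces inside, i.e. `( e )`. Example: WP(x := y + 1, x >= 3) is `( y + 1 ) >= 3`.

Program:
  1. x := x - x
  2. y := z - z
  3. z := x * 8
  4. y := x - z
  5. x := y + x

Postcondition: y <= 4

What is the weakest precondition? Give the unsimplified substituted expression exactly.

post: y <= 4
stmt 5: x := y + x  -- replace 0 occurrence(s) of x with (y + x)
  => y <= 4
stmt 4: y := x - z  -- replace 1 occurrence(s) of y with (x - z)
  => ( x - z ) <= 4
stmt 3: z := x * 8  -- replace 1 occurrence(s) of z with (x * 8)
  => ( x - ( x * 8 ) ) <= 4
stmt 2: y := z - z  -- replace 0 occurrence(s) of y with (z - z)
  => ( x - ( x * 8 ) ) <= 4
stmt 1: x := x - x  -- replace 2 occurrence(s) of x with (x - x)
  => ( ( x - x ) - ( ( x - x ) * 8 ) ) <= 4

Answer: ( ( x - x ) - ( ( x - x ) * 8 ) ) <= 4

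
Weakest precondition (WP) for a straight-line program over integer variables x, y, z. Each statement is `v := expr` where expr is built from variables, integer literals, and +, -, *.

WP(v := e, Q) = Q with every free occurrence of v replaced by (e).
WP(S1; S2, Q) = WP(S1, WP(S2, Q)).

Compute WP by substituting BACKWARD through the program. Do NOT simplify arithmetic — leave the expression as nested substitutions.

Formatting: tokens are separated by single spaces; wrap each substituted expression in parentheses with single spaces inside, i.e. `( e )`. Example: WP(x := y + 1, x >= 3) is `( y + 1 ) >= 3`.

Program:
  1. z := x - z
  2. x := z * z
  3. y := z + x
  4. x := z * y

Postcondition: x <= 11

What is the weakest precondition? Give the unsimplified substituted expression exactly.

Answer: ( ( x - z ) * ( ( x - z ) + ( ( x - z ) * ( x - z ) ) ) ) <= 11

Derivation:
post: x <= 11
stmt 4: x := z * y  -- replace 1 occurrence(s) of x with (z * y)
  => ( z * y ) <= 11
stmt 3: y := z + x  -- replace 1 occurrence(s) of y with (z + x)
  => ( z * ( z + x ) ) <= 11
stmt 2: x := z * z  -- replace 1 occurrence(s) of x with (z * z)
  => ( z * ( z + ( z * z ) ) ) <= 11
stmt 1: z := x - z  -- replace 4 occurrence(s) of z with (x - z)
  => ( ( x - z ) * ( ( x - z ) + ( ( x - z ) * ( x - z ) ) ) ) <= 11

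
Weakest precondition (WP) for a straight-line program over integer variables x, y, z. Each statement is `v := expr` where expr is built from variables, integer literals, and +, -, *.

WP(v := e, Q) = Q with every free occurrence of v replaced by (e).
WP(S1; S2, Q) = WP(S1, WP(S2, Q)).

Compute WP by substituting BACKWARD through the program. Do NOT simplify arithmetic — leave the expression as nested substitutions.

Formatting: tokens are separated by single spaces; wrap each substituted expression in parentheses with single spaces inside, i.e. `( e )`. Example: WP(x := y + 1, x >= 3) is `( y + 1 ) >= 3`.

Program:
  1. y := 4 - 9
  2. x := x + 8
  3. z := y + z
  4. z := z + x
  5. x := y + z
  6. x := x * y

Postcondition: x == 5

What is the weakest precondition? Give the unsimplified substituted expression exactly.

post: x == 5
stmt 6: x := x * y  -- replace 1 occurrence(s) of x with (x * y)
  => ( x * y ) == 5
stmt 5: x := y + z  -- replace 1 occurrence(s) of x with (y + z)
  => ( ( y + z ) * y ) == 5
stmt 4: z := z + x  -- replace 1 occurrence(s) of z with (z + x)
  => ( ( y + ( z + x ) ) * y ) == 5
stmt 3: z := y + z  -- replace 1 occurrence(s) of z with (y + z)
  => ( ( y + ( ( y + z ) + x ) ) * y ) == 5
stmt 2: x := x + 8  -- replace 1 occurrence(s) of x with (x + 8)
  => ( ( y + ( ( y + z ) + ( x + 8 ) ) ) * y ) == 5
stmt 1: y := 4 - 9  -- replace 3 occurrence(s) of y with (4 - 9)
  => ( ( ( 4 - 9 ) + ( ( ( 4 - 9 ) + z ) + ( x + 8 ) ) ) * ( 4 - 9 ) ) == 5

Answer: ( ( ( 4 - 9 ) + ( ( ( 4 - 9 ) + z ) + ( x + 8 ) ) ) * ( 4 - 9 ) ) == 5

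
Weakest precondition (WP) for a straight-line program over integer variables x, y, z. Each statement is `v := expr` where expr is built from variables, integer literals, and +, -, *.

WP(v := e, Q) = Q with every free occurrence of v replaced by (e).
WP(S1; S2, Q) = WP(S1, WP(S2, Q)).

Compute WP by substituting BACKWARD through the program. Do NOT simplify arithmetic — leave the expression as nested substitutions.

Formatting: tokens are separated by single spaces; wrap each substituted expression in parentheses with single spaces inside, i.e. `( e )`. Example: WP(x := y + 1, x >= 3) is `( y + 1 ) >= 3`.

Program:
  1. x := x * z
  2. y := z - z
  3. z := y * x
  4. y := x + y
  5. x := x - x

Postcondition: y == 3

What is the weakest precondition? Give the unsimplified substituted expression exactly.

post: y == 3
stmt 5: x := x - x  -- replace 0 occurrence(s) of x with (x - x)
  => y == 3
stmt 4: y := x + y  -- replace 1 occurrence(s) of y with (x + y)
  => ( x + y ) == 3
stmt 3: z := y * x  -- replace 0 occurrence(s) of z with (y * x)
  => ( x + y ) == 3
stmt 2: y := z - z  -- replace 1 occurrence(s) of y with (z - z)
  => ( x + ( z - z ) ) == 3
stmt 1: x := x * z  -- replace 1 occurrence(s) of x with (x * z)
  => ( ( x * z ) + ( z - z ) ) == 3

Answer: ( ( x * z ) + ( z - z ) ) == 3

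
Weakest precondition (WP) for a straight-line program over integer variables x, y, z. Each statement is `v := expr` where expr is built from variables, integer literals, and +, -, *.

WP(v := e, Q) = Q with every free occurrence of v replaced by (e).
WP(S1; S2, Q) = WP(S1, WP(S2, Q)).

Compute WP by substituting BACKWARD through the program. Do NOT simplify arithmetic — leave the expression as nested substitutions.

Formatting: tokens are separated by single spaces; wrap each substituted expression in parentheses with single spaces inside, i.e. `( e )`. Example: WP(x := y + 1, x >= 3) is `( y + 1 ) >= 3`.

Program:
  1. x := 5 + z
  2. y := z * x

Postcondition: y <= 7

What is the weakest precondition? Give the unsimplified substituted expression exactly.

post: y <= 7
stmt 2: y := z * x  -- replace 1 occurrence(s) of y with (z * x)
  => ( z * x ) <= 7
stmt 1: x := 5 + z  -- replace 1 occurrence(s) of x with (5 + z)
  => ( z * ( 5 + z ) ) <= 7

Answer: ( z * ( 5 + z ) ) <= 7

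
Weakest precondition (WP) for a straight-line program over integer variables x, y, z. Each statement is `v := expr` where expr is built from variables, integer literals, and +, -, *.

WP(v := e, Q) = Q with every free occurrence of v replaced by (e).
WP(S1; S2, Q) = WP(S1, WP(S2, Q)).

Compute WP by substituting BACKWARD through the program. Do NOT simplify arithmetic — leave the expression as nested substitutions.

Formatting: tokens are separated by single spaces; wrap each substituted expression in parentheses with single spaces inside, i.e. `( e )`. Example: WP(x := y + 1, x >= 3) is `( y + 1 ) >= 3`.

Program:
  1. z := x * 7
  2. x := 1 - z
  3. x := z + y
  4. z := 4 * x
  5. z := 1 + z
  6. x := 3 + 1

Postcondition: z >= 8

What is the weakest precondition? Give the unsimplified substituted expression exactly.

post: z >= 8
stmt 6: x := 3 + 1  -- replace 0 occurrence(s) of x with (3 + 1)
  => z >= 8
stmt 5: z := 1 + z  -- replace 1 occurrence(s) of z with (1 + z)
  => ( 1 + z ) >= 8
stmt 4: z := 4 * x  -- replace 1 occurrence(s) of z with (4 * x)
  => ( 1 + ( 4 * x ) ) >= 8
stmt 3: x := z + y  -- replace 1 occurrence(s) of x with (z + y)
  => ( 1 + ( 4 * ( z + y ) ) ) >= 8
stmt 2: x := 1 - z  -- replace 0 occurrence(s) of x with (1 - z)
  => ( 1 + ( 4 * ( z + y ) ) ) >= 8
stmt 1: z := x * 7  -- replace 1 occurrence(s) of z with (x * 7)
  => ( 1 + ( 4 * ( ( x * 7 ) + y ) ) ) >= 8

Answer: ( 1 + ( 4 * ( ( x * 7 ) + y ) ) ) >= 8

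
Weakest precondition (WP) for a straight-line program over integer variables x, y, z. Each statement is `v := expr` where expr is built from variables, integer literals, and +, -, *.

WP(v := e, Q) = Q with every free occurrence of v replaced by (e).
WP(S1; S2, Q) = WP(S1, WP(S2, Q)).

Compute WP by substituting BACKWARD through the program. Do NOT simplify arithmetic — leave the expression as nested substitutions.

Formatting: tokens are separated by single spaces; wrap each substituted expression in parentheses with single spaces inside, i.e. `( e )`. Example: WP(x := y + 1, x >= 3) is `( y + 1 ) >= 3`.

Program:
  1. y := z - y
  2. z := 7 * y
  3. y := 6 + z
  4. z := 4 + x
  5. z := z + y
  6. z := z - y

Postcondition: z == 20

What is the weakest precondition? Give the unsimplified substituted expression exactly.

post: z == 20
stmt 6: z := z - y  -- replace 1 occurrence(s) of z with (z - y)
  => ( z - y ) == 20
stmt 5: z := z + y  -- replace 1 occurrence(s) of z with (z + y)
  => ( ( z + y ) - y ) == 20
stmt 4: z := 4 + x  -- replace 1 occurrence(s) of z with (4 + x)
  => ( ( ( 4 + x ) + y ) - y ) == 20
stmt 3: y := 6 + z  -- replace 2 occurrence(s) of y with (6 + z)
  => ( ( ( 4 + x ) + ( 6 + z ) ) - ( 6 + z ) ) == 20
stmt 2: z := 7 * y  -- replace 2 occurrence(s) of z with (7 * y)
  => ( ( ( 4 + x ) + ( 6 + ( 7 * y ) ) ) - ( 6 + ( 7 * y ) ) ) == 20
stmt 1: y := z - y  -- replace 2 occurrence(s) of y with (z - y)
  => ( ( ( 4 + x ) + ( 6 + ( 7 * ( z - y ) ) ) ) - ( 6 + ( 7 * ( z - y ) ) ) ) == 20

Answer: ( ( ( 4 + x ) + ( 6 + ( 7 * ( z - y ) ) ) ) - ( 6 + ( 7 * ( z - y ) ) ) ) == 20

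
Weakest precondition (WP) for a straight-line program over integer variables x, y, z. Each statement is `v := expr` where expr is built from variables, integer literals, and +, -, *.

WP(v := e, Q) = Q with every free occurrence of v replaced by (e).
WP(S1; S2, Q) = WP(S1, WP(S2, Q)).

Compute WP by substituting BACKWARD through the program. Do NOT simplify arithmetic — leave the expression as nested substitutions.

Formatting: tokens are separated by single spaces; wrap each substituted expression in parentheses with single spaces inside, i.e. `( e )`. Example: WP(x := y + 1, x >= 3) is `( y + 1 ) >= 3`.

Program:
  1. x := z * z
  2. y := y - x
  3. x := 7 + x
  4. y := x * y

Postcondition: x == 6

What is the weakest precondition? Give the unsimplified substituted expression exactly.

Answer: ( 7 + ( z * z ) ) == 6

Derivation:
post: x == 6
stmt 4: y := x * y  -- replace 0 occurrence(s) of y with (x * y)
  => x == 6
stmt 3: x := 7 + x  -- replace 1 occurrence(s) of x with (7 + x)
  => ( 7 + x ) == 6
stmt 2: y := y - x  -- replace 0 occurrence(s) of y with (y - x)
  => ( 7 + x ) == 6
stmt 1: x := z * z  -- replace 1 occurrence(s) of x with (z * z)
  => ( 7 + ( z * z ) ) == 6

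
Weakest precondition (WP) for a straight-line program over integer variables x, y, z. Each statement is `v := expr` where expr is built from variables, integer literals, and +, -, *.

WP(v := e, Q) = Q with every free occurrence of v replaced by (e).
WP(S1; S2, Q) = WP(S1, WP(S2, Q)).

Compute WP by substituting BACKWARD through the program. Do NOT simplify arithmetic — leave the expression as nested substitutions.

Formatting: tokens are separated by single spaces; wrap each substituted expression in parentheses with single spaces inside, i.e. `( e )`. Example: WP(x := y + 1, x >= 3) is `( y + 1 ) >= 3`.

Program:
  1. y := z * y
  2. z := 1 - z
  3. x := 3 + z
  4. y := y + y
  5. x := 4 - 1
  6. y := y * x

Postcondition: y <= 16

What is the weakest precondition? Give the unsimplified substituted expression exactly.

post: y <= 16
stmt 6: y := y * x  -- replace 1 occurrence(s) of y with (y * x)
  => ( y * x ) <= 16
stmt 5: x := 4 - 1  -- replace 1 occurrence(s) of x with (4 - 1)
  => ( y * ( 4 - 1 ) ) <= 16
stmt 4: y := y + y  -- replace 1 occurrence(s) of y with (y + y)
  => ( ( y + y ) * ( 4 - 1 ) ) <= 16
stmt 3: x := 3 + z  -- replace 0 occurrence(s) of x with (3 + z)
  => ( ( y + y ) * ( 4 - 1 ) ) <= 16
stmt 2: z := 1 - z  -- replace 0 occurrence(s) of z with (1 - z)
  => ( ( y + y ) * ( 4 - 1 ) ) <= 16
stmt 1: y := z * y  -- replace 2 occurrence(s) of y with (z * y)
  => ( ( ( z * y ) + ( z * y ) ) * ( 4 - 1 ) ) <= 16

Answer: ( ( ( z * y ) + ( z * y ) ) * ( 4 - 1 ) ) <= 16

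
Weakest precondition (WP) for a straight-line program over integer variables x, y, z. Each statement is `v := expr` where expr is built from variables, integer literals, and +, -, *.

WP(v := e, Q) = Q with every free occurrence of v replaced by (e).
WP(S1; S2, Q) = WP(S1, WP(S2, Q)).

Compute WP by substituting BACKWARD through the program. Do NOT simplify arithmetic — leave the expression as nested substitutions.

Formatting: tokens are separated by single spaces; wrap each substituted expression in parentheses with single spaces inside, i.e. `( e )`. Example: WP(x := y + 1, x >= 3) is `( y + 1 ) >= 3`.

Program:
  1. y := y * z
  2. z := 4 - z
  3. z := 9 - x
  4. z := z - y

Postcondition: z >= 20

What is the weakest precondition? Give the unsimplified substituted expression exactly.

post: z >= 20
stmt 4: z := z - y  -- replace 1 occurrence(s) of z with (z - y)
  => ( z - y ) >= 20
stmt 3: z := 9 - x  -- replace 1 occurrence(s) of z with (9 - x)
  => ( ( 9 - x ) - y ) >= 20
stmt 2: z := 4 - z  -- replace 0 occurrence(s) of z with (4 - z)
  => ( ( 9 - x ) - y ) >= 20
stmt 1: y := y * z  -- replace 1 occurrence(s) of y with (y * z)
  => ( ( 9 - x ) - ( y * z ) ) >= 20

Answer: ( ( 9 - x ) - ( y * z ) ) >= 20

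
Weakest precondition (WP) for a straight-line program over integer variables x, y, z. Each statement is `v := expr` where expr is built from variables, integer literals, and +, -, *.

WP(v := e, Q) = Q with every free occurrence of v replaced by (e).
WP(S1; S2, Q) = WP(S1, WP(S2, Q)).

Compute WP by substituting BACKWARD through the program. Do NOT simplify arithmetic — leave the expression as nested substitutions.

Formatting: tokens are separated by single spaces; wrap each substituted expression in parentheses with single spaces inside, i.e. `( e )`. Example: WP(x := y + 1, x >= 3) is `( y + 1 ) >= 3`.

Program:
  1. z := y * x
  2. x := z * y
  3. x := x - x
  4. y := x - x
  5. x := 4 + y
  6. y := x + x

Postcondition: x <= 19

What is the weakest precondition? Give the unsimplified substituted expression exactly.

post: x <= 19
stmt 6: y := x + x  -- replace 0 occurrence(s) of y with (x + x)
  => x <= 19
stmt 5: x := 4 + y  -- replace 1 occurrence(s) of x with (4 + y)
  => ( 4 + y ) <= 19
stmt 4: y := x - x  -- replace 1 occurrence(s) of y with (x - x)
  => ( 4 + ( x - x ) ) <= 19
stmt 3: x := x - x  -- replace 2 occurrence(s) of x with (x - x)
  => ( 4 + ( ( x - x ) - ( x - x ) ) ) <= 19
stmt 2: x := z * y  -- replace 4 occurrence(s) of x with (z * y)
  => ( 4 + ( ( ( z * y ) - ( z * y ) ) - ( ( z * y ) - ( z * y ) ) ) ) <= 19
stmt 1: z := y * x  -- replace 4 occurrence(s) of z with (y * x)
  => ( 4 + ( ( ( ( y * x ) * y ) - ( ( y * x ) * y ) ) - ( ( ( y * x ) * y ) - ( ( y * x ) * y ) ) ) ) <= 19

Answer: ( 4 + ( ( ( ( y * x ) * y ) - ( ( y * x ) * y ) ) - ( ( ( y * x ) * y ) - ( ( y * x ) * y ) ) ) ) <= 19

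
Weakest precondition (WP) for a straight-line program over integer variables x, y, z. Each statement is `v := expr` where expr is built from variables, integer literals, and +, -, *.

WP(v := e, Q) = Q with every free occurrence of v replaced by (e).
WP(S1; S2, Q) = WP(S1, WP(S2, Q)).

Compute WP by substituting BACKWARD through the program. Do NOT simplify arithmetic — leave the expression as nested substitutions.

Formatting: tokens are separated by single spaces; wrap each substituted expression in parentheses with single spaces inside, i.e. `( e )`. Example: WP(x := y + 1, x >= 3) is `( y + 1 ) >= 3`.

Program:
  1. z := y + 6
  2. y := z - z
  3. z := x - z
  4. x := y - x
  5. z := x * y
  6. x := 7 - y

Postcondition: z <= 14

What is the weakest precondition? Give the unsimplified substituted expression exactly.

Answer: ( ( ( ( y + 6 ) - ( y + 6 ) ) - x ) * ( ( y + 6 ) - ( y + 6 ) ) ) <= 14

Derivation:
post: z <= 14
stmt 6: x := 7 - y  -- replace 0 occurrence(s) of x with (7 - y)
  => z <= 14
stmt 5: z := x * y  -- replace 1 occurrence(s) of z with (x * y)
  => ( x * y ) <= 14
stmt 4: x := y - x  -- replace 1 occurrence(s) of x with (y - x)
  => ( ( y - x ) * y ) <= 14
stmt 3: z := x - z  -- replace 0 occurrence(s) of z with (x - z)
  => ( ( y - x ) * y ) <= 14
stmt 2: y := z - z  -- replace 2 occurrence(s) of y with (z - z)
  => ( ( ( z - z ) - x ) * ( z - z ) ) <= 14
stmt 1: z := y + 6  -- replace 4 occurrence(s) of z with (y + 6)
  => ( ( ( ( y + 6 ) - ( y + 6 ) ) - x ) * ( ( y + 6 ) - ( y + 6 ) ) ) <= 14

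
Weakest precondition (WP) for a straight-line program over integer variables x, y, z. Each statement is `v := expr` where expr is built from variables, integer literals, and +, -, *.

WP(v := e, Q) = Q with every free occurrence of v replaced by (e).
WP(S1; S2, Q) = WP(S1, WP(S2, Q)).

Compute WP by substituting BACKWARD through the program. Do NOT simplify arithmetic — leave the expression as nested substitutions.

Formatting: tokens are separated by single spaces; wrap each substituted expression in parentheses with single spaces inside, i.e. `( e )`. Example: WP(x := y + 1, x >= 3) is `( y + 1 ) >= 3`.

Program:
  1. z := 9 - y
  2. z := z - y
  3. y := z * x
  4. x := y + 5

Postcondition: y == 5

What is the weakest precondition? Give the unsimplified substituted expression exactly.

Answer: ( ( ( 9 - y ) - y ) * x ) == 5

Derivation:
post: y == 5
stmt 4: x := y + 5  -- replace 0 occurrence(s) of x with (y + 5)
  => y == 5
stmt 3: y := z * x  -- replace 1 occurrence(s) of y with (z * x)
  => ( z * x ) == 5
stmt 2: z := z - y  -- replace 1 occurrence(s) of z with (z - y)
  => ( ( z - y ) * x ) == 5
stmt 1: z := 9 - y  -- replace 1 occurrence(s) of z with (9 - y)
  => ( ( ( 9 - y ) - y ) * x ) == 5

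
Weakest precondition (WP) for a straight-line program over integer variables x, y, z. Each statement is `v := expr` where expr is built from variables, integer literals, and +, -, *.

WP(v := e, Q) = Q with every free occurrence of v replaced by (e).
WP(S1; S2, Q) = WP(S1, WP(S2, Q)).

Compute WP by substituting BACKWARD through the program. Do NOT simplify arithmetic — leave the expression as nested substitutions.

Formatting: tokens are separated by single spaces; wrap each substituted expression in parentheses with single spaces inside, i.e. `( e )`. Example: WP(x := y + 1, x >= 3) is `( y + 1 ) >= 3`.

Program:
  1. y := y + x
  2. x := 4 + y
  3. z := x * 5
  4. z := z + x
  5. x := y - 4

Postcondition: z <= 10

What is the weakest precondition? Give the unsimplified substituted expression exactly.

Answer: ( ( ( 4 + ( y + x ) ) * 5 ) + ( 4 + ( y + x ) ) ) <= 10

Derivation:
post: z <= 10
stmt 5: x := y - 4  -- replace 0 occurrence(s) of x with (y - 4)
  => z <= 10
stmt 4: z := z + x  -- replace 1 occurrence(s) of z with (z + x)
  => ( z + x ) <= 10
stmt 3: z := x * 5  -- replace 1 occurrence(s) of z with (x * 5)
  => ( ( x * 5 ) + x ) <= 10
stmt 2: x := 4 + y  -- replace 2 occurrence(s) of x with (4 + y)
  => ( ( ( 4 + y ) * 5 ) + ( 4 + y ) ) <= 10
stmt 1: y := y + x  -- replace 2 occurrence(s) of y with (y + x)
  => ( ( ( 4 + ( y + x ) ) * 5 ) + ( 4 + ( y + x ) ) ) <= 10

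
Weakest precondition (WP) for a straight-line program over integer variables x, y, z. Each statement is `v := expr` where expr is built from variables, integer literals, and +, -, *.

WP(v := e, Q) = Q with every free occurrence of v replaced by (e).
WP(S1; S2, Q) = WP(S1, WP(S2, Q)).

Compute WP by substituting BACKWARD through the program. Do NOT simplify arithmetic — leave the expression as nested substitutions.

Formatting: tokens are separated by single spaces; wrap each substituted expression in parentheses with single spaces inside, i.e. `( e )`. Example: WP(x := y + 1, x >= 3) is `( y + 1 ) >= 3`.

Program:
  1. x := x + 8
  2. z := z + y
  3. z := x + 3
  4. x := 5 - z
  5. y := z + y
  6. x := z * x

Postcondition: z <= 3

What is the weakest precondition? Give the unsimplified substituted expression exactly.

Answer: ( ( x + 8 ) + 3 ) <= 3

Derivation:
post: z <= 3
stmt 6: x := z * x  -- replace 0 occurrence(s) of x with (z * x)
  => z <= 3
stmt 5: y := z + y  -- replace 0 occurrence(s) of y with (z + y)
  => z <= 3
stmt 4: x := 5 - z  -- replace 0 occurrence(s) of x with (5 - z)
  => z <= 3
stmt 3: z := x + 3  -- replace 1 occurrence(s) of z with (x + 3)
  => ( x + 3 ) <= 3
stmt 2: z := z + y  -- replace 0 occurrence(s) of z with (z + y)
  => ( x + 3 ) <= 3
stmt 1: x := x + 8  -- replace 1 occurrence(s) of x with (x + 8)
  => ( ( x + 8 ) + 3 ) <= 3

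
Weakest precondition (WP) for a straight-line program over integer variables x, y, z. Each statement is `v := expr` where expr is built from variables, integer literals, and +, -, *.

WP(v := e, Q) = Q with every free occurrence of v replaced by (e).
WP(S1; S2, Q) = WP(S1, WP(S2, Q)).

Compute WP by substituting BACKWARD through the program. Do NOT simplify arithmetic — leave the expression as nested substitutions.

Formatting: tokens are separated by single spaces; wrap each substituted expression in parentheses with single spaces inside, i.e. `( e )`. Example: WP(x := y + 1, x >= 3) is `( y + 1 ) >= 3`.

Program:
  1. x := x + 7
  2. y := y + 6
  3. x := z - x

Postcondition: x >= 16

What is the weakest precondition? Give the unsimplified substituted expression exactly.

post: x >= 16
stmt 3: x := z - x  -- replace 1 occurrence(s) of x with (z - x)
  => ( z - x ) >= 16
stmt 2: y := y + 6  -- replace 0 occurrence(s) of y with (y + 6)
  => ( z - x ) >= 16
stmt 1: x := x + 7  -- replace 1 occurrence(s) of x with (x + 7)
  => ( z - ( x + 7 ) ) >= 16

Answer: ( z - ( x + 7 ) ) >= 16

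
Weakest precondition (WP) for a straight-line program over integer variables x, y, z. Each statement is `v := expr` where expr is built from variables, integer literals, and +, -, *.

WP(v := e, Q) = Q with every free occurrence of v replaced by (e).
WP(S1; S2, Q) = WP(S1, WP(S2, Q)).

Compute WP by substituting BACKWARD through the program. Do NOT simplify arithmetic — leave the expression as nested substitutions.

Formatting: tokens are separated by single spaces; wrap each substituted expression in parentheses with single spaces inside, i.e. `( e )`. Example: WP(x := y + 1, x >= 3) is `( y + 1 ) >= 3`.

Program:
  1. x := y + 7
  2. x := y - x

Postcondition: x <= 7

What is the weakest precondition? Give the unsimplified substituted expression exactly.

post: x <= 7
stmt 2: x := y - x  -- replace 1 occurrence(s) of x with (y - x)
  => ( y - x ) <= 7
stmt 1: x := y + 7  -- replace 1 occurrence(s) of x with (y + 7)
  => ( y - ( y + 7 ) ) <= 7

Answer: ( y - ( y + 7 ) ) <= 7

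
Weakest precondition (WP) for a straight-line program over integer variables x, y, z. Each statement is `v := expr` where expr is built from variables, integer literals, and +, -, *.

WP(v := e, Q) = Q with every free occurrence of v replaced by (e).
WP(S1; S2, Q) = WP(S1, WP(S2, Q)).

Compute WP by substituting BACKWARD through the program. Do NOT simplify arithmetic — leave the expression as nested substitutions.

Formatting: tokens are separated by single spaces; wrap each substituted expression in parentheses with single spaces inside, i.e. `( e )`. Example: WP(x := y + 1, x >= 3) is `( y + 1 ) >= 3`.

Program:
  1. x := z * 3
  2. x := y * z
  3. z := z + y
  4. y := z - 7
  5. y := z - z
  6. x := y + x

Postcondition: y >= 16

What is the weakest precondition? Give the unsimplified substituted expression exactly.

post: y >= 16
stmt 6: x := y + x  -- replace 0 occurrence(s) of x with (y + x)
  => y >= 16
stmt 5: y := z - z  -- replace 1 occurrence(s) of y with (z - z)
  => ( z - z ) >= 16
stmt 4: y := z - 7  -- replace 0 occurrence(s) of y with (z - 7)
  => ( z - z ) >= 16
stmt 3: z := z + y  -- replace 2 occurrence(s) of z with (z + y)
  => ( ( z + y ) - ( z + y ) ) >= 16
stmt 2: x := y * z  -- replace 0 occurrence(s) of x with (y * z)
  => ( ( z + y ) - ( z + y ) ) >= 16
stmt 1: x := z * 3  -- replace 0 occurrence(s) of x with (z * 3)
  => ( ( z + y ) - ( z + y ) ) >= 16

Answer: ( ( z + y ) - ( z + y ) ) >= 16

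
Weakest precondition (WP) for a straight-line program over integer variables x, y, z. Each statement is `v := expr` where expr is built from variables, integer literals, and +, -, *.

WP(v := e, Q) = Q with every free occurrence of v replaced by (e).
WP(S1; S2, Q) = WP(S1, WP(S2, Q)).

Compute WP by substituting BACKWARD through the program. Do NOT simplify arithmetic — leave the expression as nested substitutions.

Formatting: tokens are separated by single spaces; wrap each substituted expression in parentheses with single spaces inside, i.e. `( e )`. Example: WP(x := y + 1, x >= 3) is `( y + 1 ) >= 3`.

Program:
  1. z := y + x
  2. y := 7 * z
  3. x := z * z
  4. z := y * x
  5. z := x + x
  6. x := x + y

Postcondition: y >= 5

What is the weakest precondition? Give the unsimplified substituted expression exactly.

Answer: ( 7 * ( y + x ) ) >= 5

Derivation:
post: y >= 5
stmt 6: x := x + y  -- replace 0 occurrence(s) of x with (x + y)
  => y >= 5
stmt 5: z := x + x  -- replace 0 occurrence(s) of z with (x + x)
  => y >= 5
stmt 4: z := y * x  -- replace 0 occurrence(s) of z with (y * x)
  => y >= 5
stmt 3: x := z * z  -- replace 0 occurrence(s) of x with (z * z)
  => y >= 5
stmt 2: y := 7 * z  -- replace 1 occurrence(s) of y with (7 * z)
  => ( 7 * z ) >= 5
stmt 1: z := y + x  -- replace 1 occurrence(s) of z with (y + x)
  => ( 7 * ( y + x ) ) >= 5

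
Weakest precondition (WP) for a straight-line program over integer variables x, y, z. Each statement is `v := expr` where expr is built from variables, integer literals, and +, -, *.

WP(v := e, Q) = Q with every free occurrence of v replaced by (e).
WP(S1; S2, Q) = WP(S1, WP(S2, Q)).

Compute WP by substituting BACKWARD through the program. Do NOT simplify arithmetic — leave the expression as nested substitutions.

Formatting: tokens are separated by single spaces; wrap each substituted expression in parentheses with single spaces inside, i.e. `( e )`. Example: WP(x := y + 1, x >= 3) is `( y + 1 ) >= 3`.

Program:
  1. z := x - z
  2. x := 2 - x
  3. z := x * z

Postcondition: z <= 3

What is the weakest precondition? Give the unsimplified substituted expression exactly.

Answer: ( ( 2 - x ) * ( x - z ) ) <= 3

Derivation:
post: z <= 3
stmt 3: z := x * z  -- replace 1 occurrence(s) of z with (x * z)
  => ( x * z ) <= 3
stmt 2: x := 2 - x  -- replace 1 occurrence(s) of x with (2 - x)
  => ( ( 2 - x ) * z ) <= 3
stmt 1: z := x - z  -- replace 1 occurrence(s) of z with (x - z)
  => ( ( 2 - x ) * ( x - z ) ) <= 3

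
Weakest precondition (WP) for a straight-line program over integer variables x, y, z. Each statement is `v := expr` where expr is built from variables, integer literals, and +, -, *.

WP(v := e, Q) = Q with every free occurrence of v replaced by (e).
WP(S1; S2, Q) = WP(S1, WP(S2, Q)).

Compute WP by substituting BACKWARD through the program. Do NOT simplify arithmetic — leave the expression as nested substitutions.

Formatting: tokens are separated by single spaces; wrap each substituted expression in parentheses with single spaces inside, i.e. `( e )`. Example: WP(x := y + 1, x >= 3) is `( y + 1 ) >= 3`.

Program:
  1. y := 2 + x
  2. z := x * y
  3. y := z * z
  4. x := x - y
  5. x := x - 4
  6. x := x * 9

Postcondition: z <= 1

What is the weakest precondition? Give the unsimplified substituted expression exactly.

post: z <= 1
stmt 6: x := x * 9  -- replace 0 occurrence(s) of x with (x * 9)
  => z <= 1
stmt 5: x := x - 4  -- replace 0 occurrence(s) of x with (x - 4)
  => z <= 1
stmt 4: x := x - y  -- replace 0 occurrence(s) of x with (x - y)
  => z <= 1
stmt 3: y := z * z  -- replace 0 occurrence(s) of y with (z * z)
  => z <= 1
stmt 2: z := x * y  -- replace 1 occurrence(s) of z with (x * y)
  => ( x * y ) <= 1
stmt 1: y := 2 + x  -- replace 1 occurrence(s) of y with (2 + x)
  => ( x * ( 2 + x ) ) <= 1

Answer: ( x * ( 2 + x ) ) <= 1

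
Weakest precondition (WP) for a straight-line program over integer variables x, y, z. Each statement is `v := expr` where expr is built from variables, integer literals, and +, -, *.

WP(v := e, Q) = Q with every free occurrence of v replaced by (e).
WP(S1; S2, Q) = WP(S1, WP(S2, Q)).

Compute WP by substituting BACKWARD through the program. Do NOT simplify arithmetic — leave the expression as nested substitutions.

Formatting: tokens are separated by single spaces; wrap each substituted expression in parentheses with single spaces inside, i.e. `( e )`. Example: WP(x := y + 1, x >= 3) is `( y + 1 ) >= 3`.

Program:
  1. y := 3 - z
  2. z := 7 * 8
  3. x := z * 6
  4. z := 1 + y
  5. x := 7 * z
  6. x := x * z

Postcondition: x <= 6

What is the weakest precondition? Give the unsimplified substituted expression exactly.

post: x <= 6
stmt 6: x := x * z  -- replace 1 occurrence(s) of x with (x * z)
  => ( x * z ) <= 6
stmt 5: x := 7 * z  -- replace 1 occurrence(s) of x with (7 * z)
  => ( ( 7 * z ) * z ) <= 6
stmt 4: z := 1 + y  -- replace 2 occurrence(s) of z with (1 + y)
  => ( ( 7 * ( 1 + y ) ) * ( 1 + y ) ) <= 6
stmt 3: x := z * 6  -- replace 0 occurrence(s) of x with (z * 6)
  => ( ( 7 * ( 1 + y ) ) * ( 1 + y ) ) <= 6
stmt 2: z := 7 * 8  -- replace 0 occurrence(s) of z with (7 * 8)
  => ( ( 7 * ( 1 + y ) ) * ( 1 + y ) ) <= 6
stmt 1: y := 3 - z  -- replace 2 occurrence(s) of y with (3 - z)
  => ( ( 7 * ( 1 + ( 3 - z ) ) ) * ( 1 + ( 3 - z ) ) ) <= 6

Answer: ( ( 7 * ( 1 + ( 3 - z ) ) ) * ( 1 + ( 3 - z ) ) ) <= 6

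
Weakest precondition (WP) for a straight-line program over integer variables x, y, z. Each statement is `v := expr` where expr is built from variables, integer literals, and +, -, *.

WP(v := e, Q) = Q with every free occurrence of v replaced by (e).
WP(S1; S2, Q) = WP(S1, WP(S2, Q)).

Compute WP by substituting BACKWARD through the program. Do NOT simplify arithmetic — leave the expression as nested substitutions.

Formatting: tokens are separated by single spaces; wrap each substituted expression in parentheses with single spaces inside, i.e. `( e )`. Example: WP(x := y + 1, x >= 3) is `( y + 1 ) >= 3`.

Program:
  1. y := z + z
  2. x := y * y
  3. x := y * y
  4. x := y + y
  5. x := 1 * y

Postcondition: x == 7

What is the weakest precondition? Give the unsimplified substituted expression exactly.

Answer: ( 1 * ( z + z ) ) == 7

Derivation:
post: x == 7
stmt 5: x := 1 * y  -- replace 1 occurrence(s) of x with (1 * y)
  => ( 1 * y ) == 7
stmt 4: x := y + y  -- replace 0 occurrence(s) of x with (y + y)
  => ( 1 * y ) == 7
stmt 3: x := y * y  -- replace 0 occurrence(s) of x with (y * y)
  => ( 1 * y ) == 7
stmt 2: x := y * y  -- replace 0 occurrence(s) of x with (y * y)
  => ( 1 * y ) == 7
stmt 1: y := z + z  -- replace 1 occurrence(s) of y with (z + z)
  => ( 1 * ( z + z ) ) == 7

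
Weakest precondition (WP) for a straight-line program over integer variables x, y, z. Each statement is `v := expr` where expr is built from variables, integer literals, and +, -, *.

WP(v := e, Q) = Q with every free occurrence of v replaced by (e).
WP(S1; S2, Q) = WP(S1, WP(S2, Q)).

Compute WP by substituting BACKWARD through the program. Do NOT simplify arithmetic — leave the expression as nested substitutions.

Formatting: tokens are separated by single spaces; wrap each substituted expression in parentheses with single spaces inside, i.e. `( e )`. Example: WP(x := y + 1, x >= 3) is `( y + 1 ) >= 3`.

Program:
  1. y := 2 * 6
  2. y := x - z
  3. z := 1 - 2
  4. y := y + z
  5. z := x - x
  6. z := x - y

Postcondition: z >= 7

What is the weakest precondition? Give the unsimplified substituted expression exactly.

post: z >= 7
stmt 6: z := x - y  -- replace 1 occurrence(s) of z with (x - y)
  => ( x - y ) >= 7
stmt 5: z := x - x  -- replace 0 occurrence(s) of z with (x - x)
  => ( x - y ) >= 7
stmt 4: y := y + z  -- replace 1 occurrence(s) of y with (y + z)
  => ( x - ( y + z ) ) >= 7
stmt 3: z := 1 - 2  -- replace 1 occurrence(s) of z with (1 - 2)
  => ( x - ( y + ( 1 - 2 ) ) ) >= 7
stmt 2: y := x - z  -- replace 1 occurrence(s) of y with (x - z)
  => ( x - ( ( x - z ) + ( 1 - 2 ) ) ) >= 7
stmt 1: y := 2 * 6  -- replace 0 occurrence(s) of y with (2 * 6)
  => ( x - ( ( x - z ) + ( 1 - 2 ) ) ) >= 7

Answer: ( x - ( ( x - z ) + ( 1 - 2 ) ) ) >= 7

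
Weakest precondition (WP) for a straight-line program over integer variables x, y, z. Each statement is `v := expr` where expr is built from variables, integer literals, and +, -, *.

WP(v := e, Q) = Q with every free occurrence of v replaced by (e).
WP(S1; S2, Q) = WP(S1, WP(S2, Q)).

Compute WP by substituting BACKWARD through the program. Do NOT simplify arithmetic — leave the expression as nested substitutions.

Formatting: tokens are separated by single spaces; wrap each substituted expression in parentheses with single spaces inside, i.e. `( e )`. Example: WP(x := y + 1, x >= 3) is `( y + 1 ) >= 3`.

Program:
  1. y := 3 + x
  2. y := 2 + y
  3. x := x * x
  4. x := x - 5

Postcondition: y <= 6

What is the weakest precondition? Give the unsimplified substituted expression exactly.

post: y <= 6
stmt 4: x := x - 5  -- replace 0 occurrence(s) of x with (x - 5)
  => y <= 6
stmt 3: x := x * x  -- replace 0 occurrence(s) of x with (x * x)
  => y <= 6
stmt 2: y := 2 + y  -- replace 1 occurrence(s) of y with (2 + y)
  => ( 2 + y ) <= 6
stmt 1: y := 3 + x  -- replace 1 occurrence(s) of y with (3 + x)
  => ( 2 + ( 3 + x ) ) <= 6

Answer: ( 2 + ( 3 + x ) ) <= 6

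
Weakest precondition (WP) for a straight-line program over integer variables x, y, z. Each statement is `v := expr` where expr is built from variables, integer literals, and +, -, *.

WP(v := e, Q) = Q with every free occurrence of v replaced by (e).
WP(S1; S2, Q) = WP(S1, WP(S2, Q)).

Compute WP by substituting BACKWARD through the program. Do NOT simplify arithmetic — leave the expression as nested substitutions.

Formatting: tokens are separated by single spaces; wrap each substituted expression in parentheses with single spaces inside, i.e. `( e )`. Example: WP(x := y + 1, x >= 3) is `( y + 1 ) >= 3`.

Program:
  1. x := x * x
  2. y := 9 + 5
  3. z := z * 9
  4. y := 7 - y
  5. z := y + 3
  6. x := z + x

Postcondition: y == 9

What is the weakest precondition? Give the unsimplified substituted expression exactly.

Answer: ( 7 - ( 9 + 5 ) ) == 9

Derivation:
post: y == 9
stmt 6: x := z + x  -- replace 0 occurrence(s) of x with (z + x)
  => y == 9
stmt 5: z := y + 3  -- replace 0 occurrence(s) of z with (y + 3)
  => y == 9
stmt 4: y := 7 - y  -- replace 1 occurrence(s) of y with (7 - y)
  => ( 7 - y ) == 9
stmt 3: z := z * 9  -- replace 0 occurrence(s) of z with (z * 9)
  => ( 7 - y ) == 9
stmt 2: y := 9 + 5  -- replace 1 occurrence(s) of y with (9 + 5)
  => ( 7 - ( 9 + 5 ) ) == 9
stmt 1: x := x * x  -- replace 0 occurrence(s) of x with (x * x)
  => ( 7 - ( 9 + 5 ) ) == 9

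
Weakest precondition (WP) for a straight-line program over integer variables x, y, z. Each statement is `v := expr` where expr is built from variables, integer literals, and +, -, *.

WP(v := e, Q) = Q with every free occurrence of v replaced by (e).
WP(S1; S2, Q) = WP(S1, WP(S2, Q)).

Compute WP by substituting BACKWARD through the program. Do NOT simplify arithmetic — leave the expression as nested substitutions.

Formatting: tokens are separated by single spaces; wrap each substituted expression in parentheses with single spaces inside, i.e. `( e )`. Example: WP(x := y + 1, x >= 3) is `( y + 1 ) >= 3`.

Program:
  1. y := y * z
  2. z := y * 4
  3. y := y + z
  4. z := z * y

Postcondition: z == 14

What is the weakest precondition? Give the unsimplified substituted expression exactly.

Answer: ( ( ( y * z ) * 4 ) * ( ( y * z ) + ( ( y * z ) * 4 ) ) ) == 14

Derivation:
post: z == 14
stmt 4: z := z * y  -- replace 1 occurrence(s) of z with (z * y)
  => ( z * y ) == 14
stmt 3: y := y + z  -- replace 1 occurrence(s) of y with (y + z)
  => ( z * ( y + z ) ) == 14
stmt 2: z := y * 4  -- replace 2 occurrence(s) of z with (y * 4)
  => ( ( y * 4 ) * ( y + ( y * 4 ) ) ) == 14
stmt 1: y := y * z  -- replace 3 occurrence(s) of y with (y * z)
  => ( ( ( y * z ) * 4 ) * ( ( y * z ) + ( ( y * z ) * 4 ) ) ) == 14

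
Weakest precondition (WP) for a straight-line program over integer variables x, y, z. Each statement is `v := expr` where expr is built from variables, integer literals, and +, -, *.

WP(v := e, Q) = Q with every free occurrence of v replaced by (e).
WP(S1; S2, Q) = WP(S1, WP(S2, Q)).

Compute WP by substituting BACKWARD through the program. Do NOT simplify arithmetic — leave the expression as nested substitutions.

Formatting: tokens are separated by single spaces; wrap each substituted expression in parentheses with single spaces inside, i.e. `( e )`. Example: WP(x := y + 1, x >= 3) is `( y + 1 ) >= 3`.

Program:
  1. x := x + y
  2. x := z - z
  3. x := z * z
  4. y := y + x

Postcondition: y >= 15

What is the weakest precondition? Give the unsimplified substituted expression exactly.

post: y >= 15
stmt 4: y := y + x  -- replace 1 occurrence(s) of y with (y + x)
  => ( y + x ) >= 15
stmt 3: x := z * z  -- replace 1 occurrence(s) of x with (z * z)
  => ( y + ( z * z ) ) >= 15
stmt 2: x := z - z  -- replace 0 occurrence(s) of x with (z - z)
  => ( y + ( z * z ) ) >= 15
stmt 1: x := x + y  -- replace 0 occurrence(s) of x with (x + y)
  => ( y + ( z * z ) ) >= 15

Answer: ( y + ( z * z ) ) >= 15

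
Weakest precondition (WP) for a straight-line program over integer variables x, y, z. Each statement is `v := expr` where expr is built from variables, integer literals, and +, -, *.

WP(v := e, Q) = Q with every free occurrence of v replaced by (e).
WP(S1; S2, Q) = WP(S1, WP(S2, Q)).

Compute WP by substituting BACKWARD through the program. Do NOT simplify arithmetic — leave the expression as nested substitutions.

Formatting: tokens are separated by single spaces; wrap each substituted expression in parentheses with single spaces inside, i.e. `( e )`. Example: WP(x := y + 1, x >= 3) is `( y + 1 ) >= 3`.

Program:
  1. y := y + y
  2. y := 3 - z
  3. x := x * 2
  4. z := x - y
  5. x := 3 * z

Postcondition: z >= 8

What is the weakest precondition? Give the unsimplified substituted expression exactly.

Answer: ( ( x * 2 ) - ( 3 - z ) ) >= 8

Derivation:
post: z >= 8
stmt 5: x := 3 * z  -- replace 0 occurrence(s) of x with (3 * z)
  => z >= 8
stmt 4: z := x - y  -- replace 1 occurrence(s) of z with (x - y)
  => ( x - y ) >= 8
stmt 3: x := x * 2  -- replace 1 occurrence(s) of x with (x * 2)
  => ( ( x * 2 ) - y ) >= 8
stmt 2: y := 3 - z  -- replace 1 occurrence(s) of y with (3 - z)
  => ( ( x * 2 ) - ( 3 - z ) ) >= 8
stmt 1: y := y + y  -- replace 0 occurrence(s) of y with (y + y)
  => ( ( x * 2 ) - ( 3 - z ) ) >= 8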